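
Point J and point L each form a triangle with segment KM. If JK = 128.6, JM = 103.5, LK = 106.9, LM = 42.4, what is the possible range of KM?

From triangle JKM: |128.6 − 103.5| < KM < 128.6 + 103.5, i.e. 25.1 < KM < 232.1.
From triangle LKM: 64.5 < KM < 149.3.
Both must hold, so KM lies in the intersection.

64.5 < KM < 149.3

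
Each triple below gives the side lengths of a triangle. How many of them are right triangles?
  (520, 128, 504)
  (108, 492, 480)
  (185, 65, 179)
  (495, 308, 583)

3

(520,128,504): 128²+504² = 270400 = 520² → right
(108,492,480): 108²+480² = 242064 = 492² → right
(185,65,179): 65²+179² = 36266 > 34225 = 185² → acute
(495,308,583): 308²+495² = 339889 = 583² → right
3 of the 4 are right.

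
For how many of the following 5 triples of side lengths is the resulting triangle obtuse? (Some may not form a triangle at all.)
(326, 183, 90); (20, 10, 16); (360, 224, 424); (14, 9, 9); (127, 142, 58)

3

(326,183,90): 90+183 ≤ 326, not a triangle
(20,10,16): 10²+16² = 356 < 400 = 20² → obtuse
(360,224,424): 224²+360² = 179776 = 424² → right
(14,9,9): 9²+9² = 162 < 196 = 14² → obtuse
(127,142,58): 58²+127² = 19493 < 20164 = 142² → obtuse
3 of the 5 are obtuse.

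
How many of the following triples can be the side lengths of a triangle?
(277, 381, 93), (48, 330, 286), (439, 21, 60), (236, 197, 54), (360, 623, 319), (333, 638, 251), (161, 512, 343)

(93,277,381): 93+277 ≤ 381 → not valid
(48,286,330): 48+286 > 330 → valid
(21,60,439): 21+60 ≤ 439 → not valid
(54,197,236): 54+197 > 236 → valid
(319,360,623): 319+360 > 623 → valid
(251,333,638): 251+333 ≤ 638 → not valid
(161,343,512): 161+343 ≤ 512 → not valid
3 of the 7 triples form a triangle.

3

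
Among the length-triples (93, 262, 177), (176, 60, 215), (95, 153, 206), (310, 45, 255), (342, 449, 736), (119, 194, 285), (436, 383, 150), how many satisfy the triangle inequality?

6

(93,177,262): 93+177 > 262 → valid
(60,176,215): 60+176 > 215 → valid
(95,153,206): 95+153 > 206 → valid
(45,255,310): 45+255 ≤ 310 → not valid
(342,449,736): 342+449 > 736 → valid
(119,194,285): 119+194 > 285 → valid
(150,383,436): 150+383 > 436 → valid
6 of the 7 triples form a triangle.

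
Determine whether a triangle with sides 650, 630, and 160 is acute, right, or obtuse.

Compare the square of the longest side to the sum of squares of the other two: 160² + 630² = 422500 = 650².

right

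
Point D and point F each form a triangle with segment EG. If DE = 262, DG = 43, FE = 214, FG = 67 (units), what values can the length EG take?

219 < EG < 281

From triangle DEG: |262 − 43| < EG < 262 + 43, i.e. 219 < EG < 305.
From triangle FEG: 147 < EG < 281.
Both must hold, so EG lies in the intersection.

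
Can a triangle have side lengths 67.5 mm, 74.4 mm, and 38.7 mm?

Yes

The longest side is 74.4, and the other two sum to 106.2.
Since 106.2 > 74.4, the triangle inequality holds.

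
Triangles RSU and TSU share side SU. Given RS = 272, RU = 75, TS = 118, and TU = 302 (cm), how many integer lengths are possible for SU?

From triangle RSU: 197 < SU < 347.
From triangle TSU: 184 < SU < 420.
Intersection: 197 < SU < 347, so integers 198 through 346: 149 values.

149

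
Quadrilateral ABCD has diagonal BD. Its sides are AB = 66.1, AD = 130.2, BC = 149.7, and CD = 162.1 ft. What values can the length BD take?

From triangle ABD: |66.1 − 130.2| < BD < 66.1 + 130.2, i.e. 64.1 < BD < 196.3.
From triangle CBD: 12.4 < BD < 311.8.
Both must hold, so BD lies in the intersection.

64.1 < BD < 196.3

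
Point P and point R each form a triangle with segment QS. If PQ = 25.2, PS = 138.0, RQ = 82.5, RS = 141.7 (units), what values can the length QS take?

From triangle PQS: |25.2 − 138.0| < QS < 25.2 + 138.0, i.e. 112.8 < QS < 163.2.
From triangle RQS: 59.2 < QS < 224.2.
Both must hold, so QS lies in the intersection.

112.8 < QS < 163.2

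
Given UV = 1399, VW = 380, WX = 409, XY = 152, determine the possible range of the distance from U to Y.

458 ≤ UY ≤ 2340

The maximum is all hops collinear in one direction: 1399 + 380 + 409 + 152 = 2340.
The longest hop is 1399; the others sum to 941. Folding the others back against it leaves at least 1399 − 941 = 458.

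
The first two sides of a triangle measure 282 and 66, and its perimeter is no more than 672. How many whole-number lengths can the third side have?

Triangle inequality: 216 < x < 348. Perimeter ≤ 672 gives x ≤ 672 − 282 − 66 = 324.
So 216 < x ≤ 324; integers 217 through 324: 108 values.

108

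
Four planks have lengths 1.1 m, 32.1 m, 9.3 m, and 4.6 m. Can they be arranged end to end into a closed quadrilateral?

For a quadrilateral, each side must be shorter than the sum of the others.
Here the longest side is 32.1, but the remaining 3 sides sum to only 15.0.

No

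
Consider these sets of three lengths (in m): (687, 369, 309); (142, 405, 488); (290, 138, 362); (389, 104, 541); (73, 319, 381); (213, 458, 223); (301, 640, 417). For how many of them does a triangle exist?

(309,369,687): 309+369 ≤ 687 → not valid
(142,405,488): 142+405 > 488 → valid
(138,290,362): 138+290 > 362 → valid
(104,389,541): 104+389 ≤ 541 → not valid
(73,319,381): 73+319 > 381 → valid
(213,223,458): 213+223 ≤ 458 → not valid
(301,417,640): 301+417 > 640 → valid
4 of the 7 triples form a triangle.

4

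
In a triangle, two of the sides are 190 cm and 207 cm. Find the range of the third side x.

By the triangle inequality, x must be less than 190 + 207 = 397 and greater than |190 − 207| = 17.

17 < x < 397 (cm)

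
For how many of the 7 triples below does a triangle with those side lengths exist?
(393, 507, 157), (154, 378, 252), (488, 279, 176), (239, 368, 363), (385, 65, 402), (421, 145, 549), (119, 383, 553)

(157,393,507): 157+393 > 507 → valid
(154,252,378): 154+252 > 378 → valid
(176,279,488): 176+279 ≤ 488 → not valid
(239,363,368): 239+363 > 368 → valid
(65,385,402): 65+385 > 402 → valid
(145,421,549): 145+421 > 549 → valid
(119,383,553): 119+383 ≤ 553 → not valid
5 of the 7 triples form a triangle.

5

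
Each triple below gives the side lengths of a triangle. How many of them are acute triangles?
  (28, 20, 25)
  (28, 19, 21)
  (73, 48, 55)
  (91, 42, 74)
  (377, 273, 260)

(28,20,25): 20²+25² = 1025 > 784 = 28² → acute
(28,19,21): 19²+21² = 802 > 784 = 28² → acute
(73,48,55): 48²+55² = 5329 = 73² → right
(91,42,74): 42²+74² = 7240 < 8281 = 91² → obtuse
(377,273,260): 260²+273² = 142129 = 377² → right
2 of the 5 are acute.

2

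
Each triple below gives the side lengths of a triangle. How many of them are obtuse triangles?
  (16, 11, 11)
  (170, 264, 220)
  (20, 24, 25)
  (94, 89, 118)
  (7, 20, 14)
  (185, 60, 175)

2

(16,11,11): 11²+11² = 242 < 256 = 16² → obtuse
(170,264,220): 170²+220² = 77300 > 69696 = 264² → acute
(20,24,25): 20²+24² = 976 > 625 = 25² → acute
(94,89,118): 89²+94² = 16757 > 13924 = 118² → acute
(7,20,14): 7²+14² = 245 < 400 = 20² → obtuse
(185,60,175): 60²+175² = 34225 = 185² → right
2 of the 6 are obtuse.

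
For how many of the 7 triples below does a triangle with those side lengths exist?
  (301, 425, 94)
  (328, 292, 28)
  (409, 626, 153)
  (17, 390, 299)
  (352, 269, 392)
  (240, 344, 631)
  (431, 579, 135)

1

(94,301,425): 94+301 ≤ 425 → not valid
(28,292,328): 28+292 ≤ 328 → not valid
(153,409,626): 153+409 ≤ 626 → not valid
(17,299,390): 17+299 ≤ 390 → not valid
(269,352,392): 269+352 > 392 → valid
(240,344,631): 240+344 ≤ 631 → not valid
(135,431,579): 135+431 ≤ 579 → not valid
1 of the 7 triples forms a triangle.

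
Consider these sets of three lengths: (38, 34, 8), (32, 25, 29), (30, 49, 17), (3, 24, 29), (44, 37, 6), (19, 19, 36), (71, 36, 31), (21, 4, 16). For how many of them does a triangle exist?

3

(8,34,38): 8+34 > 38 → valid
(25,29,32): 25+29 > 32 → valid
(17,30,49): 17+30 ≤ 49 → not valid
(3,24,29): 3+24 ≤ 29 → not valid
(6,37,44): 6+37 ≤ 44 → not valid
(19,19,36): 19+19 > 36 → valid
(31,36,71): 31+36 ≤ 71 → not valid
(4,16,21): 4+16 ≤ 21 → not valid
3 of the 8 triples form a triangle.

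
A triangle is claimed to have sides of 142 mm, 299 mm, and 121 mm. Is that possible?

The longest side is 299, but the other two sum to only 263.
263 < 299, so the triangle inequality fails.

No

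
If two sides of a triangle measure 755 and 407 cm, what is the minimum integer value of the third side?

349

The third side must be strictly greater than |755 − 407| = 348.
The smallest integer above 348 is 349.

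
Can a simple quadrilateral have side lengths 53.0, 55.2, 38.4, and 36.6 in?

Yes

A quadrilateral exists iff every side is shorter than the sum of the others — equivalently, the longest side is less than the sum of the rest.
Longest side 55.2 < 128.0 (sum of the remaining 3), so yes.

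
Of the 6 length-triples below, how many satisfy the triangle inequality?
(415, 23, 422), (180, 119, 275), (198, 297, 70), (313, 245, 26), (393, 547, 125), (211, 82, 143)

3

(23,415,422): 23+415 > 422 → valid
(119,180,275): 119+180 > 275 → valid
(70,198,297): 70+198 ≤ 297 → not valid
(26,245,313): 26+245 ≤ 313 → not valid
(125,393,547): 125+393 ≤ 547 → not valid
(82,143,211): 82+143 > 211 → valid
3 of the 6 triples form a triangle.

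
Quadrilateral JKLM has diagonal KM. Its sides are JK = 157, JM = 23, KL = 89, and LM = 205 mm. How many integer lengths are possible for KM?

45

From triangle JKM: 134 < KM < 180.
From triangle LKM: 116 < KM < 294.
Intersection: 134 < KM < 180, so integers 135 through 179: 45 values.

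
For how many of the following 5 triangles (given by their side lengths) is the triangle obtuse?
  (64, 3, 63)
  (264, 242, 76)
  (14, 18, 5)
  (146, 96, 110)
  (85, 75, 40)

3

(64,3,63): 3²+63² = 3978 < 4096 = 64² → obtuse
(264,242,76): 76²+242² = 64340 < 69696 = 264² → obtuse
(14,18,5): 5²+14² = 221 < 324 = 18² → obtuse
(146,96,110): 96²+110² = 21316 = 146² → right
(85,75,40): 40²+75² = 7225 = 85² → right
3 of the 5 are obtuse.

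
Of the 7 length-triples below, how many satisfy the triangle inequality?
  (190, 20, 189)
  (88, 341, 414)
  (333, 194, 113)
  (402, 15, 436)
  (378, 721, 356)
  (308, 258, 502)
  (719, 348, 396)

5

(20,189,190): 20+189 > 190 → valid
(88,341,414): 88+341 > 414 → valid
(113,194,333): 113+194 ≤ 333 → not valid
(15,402,436): 15+402 ≤ 436 → not valid
(356,378,721): 356+378 > 721 → valid
(258,308,502): 258+308 > 502 → valid
(348,396,719): 348+396 > 719 → valid
5 of the 7 triples form a triangle.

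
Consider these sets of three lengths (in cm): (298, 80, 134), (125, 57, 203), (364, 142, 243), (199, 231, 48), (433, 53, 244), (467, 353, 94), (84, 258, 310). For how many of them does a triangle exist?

3

(80,134,298): 80+134 ≤ 298 → not valid
(57,125,203): 57+125 ≤ 203 → not valid
(142,243,364): 142+243 > 364 → valid
(48,199,231): 48+199 > 231 → valid
(53,244,433): 53+244 ≤ 433 → not valid
(94,353,467): 94+353 ≤ 467 → not valid
(84,258,310): 84+258 > 310 → valid
3 of the 7 triples form a triangle.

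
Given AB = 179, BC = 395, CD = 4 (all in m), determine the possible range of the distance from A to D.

212 ≤ AD ≤ 578 m

The maximum is all hops collinear in one direction: 179 + 395 + 4 = 578.
The longest hop is 395; the others sum to 183. Folding the others back against it leaves at least 395 − 183 = 212.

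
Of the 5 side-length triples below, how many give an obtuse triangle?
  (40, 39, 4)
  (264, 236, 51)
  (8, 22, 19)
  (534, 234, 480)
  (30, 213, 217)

4

(40,39,4): 4²+39² = 1537 < 1600 = 40² → obtuse
(264,236,51): 51²+236² = 58297 < 69696 = 264² → obtuse
(8,22,19): 8²+19² = 425 < 484 = 22² → obtuse
(534,234,480): 234²+480² = 285156 = 534² → right
(30,213,217): 30²+213² = 46269 < 47089 = 217² → obtuse
4 of the 5 are obtuse.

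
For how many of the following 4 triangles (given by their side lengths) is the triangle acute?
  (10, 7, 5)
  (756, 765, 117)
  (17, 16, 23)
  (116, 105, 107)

2

(10,7,5): 5²+7² = 74 < 100 = 10² → obtuse
(756,765,117): 117²+756² = 585225 = 765² → right
(17,16,23): 16²+17² = 545 > 529 = 23² → acute
(116,105,107): 105²+107² = 22474 > 13456 = 116² → acute
2 of the 4 are acute.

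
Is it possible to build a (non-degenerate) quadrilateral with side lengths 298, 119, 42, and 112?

No

For a quadrilateral, each side must be shorter than the sum of the others.
Here the longest side is 298, but the remaining 3 sides sum to only 273.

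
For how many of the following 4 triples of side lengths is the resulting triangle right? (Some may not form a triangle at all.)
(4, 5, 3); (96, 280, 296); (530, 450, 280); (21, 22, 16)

(4,5,3): 3²+4² = 25 = 5² → right
(96,280,296): 96²+280² = 87616 = 296² → right
(530,450,280): 280²+450² = 280900 = 530² → right
(21,22,16): 16²+21² = 697 > 484 = 22² → acute
3 of the 4 are right.

3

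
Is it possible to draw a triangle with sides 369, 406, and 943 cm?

No

The longest side is 943, but the other two sum to only 775.
775 < 943, so the triangle inequality fails.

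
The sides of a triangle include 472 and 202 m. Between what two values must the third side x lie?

270 < x < 674 (m)

By the triangle inequality, x must be less than 472 + 202 = 674 and greater than |472 − 202| = 270.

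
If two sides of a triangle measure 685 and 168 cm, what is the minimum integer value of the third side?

518

The third side must be strictly greater than |685 − 168| = 517.
The smallest integer above 517 is 518.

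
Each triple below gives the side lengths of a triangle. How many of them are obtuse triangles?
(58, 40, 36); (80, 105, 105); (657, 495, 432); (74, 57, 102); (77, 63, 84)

2

(58,40,36): 36²+40² = 2896 < 3364 = 58² → obtuse
(80,105,105): 80²+105² = 17425 > 11025 = 105² → acute
(657,495,432): 432²+495² = 431649 = 657² → right
(74,57,102): 57²+74² = 8725 < 10404 = 102² → obtuse
(77,63,84): 63²+77² = 9898 > 7056 = 84² → acute
2 of the 5 are obtuse.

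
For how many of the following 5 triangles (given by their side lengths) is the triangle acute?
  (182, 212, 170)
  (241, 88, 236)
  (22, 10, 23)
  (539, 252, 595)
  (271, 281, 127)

(182,212,170): 170²+182² = 62024 > 44944 = 212² → acute
(241,88,236): 88²+236² = 63440 > 58081 = 241² → acute
(22,10,23): 10²+22² = 584 > 529 = 23² → acute
(539,252,595): 252²+539² = 354025 = 595² → right
(271,281,127): 127²+271² = 89570 > 78961 = 281² → acute
4 of the 5 are acute.

4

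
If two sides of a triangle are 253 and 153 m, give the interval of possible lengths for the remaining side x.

100 < x < 406

By the triangle inequality, x must be less than 253 + 153 = 406 and greater than |253 − 153| = 100.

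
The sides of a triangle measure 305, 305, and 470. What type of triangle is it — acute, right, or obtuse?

Compare the square of the longest side to the sum of squares of the other two: 305² + 305² = 186050 < 220900 = 470².

obtuse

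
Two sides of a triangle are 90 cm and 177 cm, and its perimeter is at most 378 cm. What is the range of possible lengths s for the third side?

Triangle inequality alone gives 87 < s < 267.
The perimeter condition gives s ≤ 378 − 90 − 177 = 111.
Intersecting the two: 87 < s ≤ 111.

87 < s ≤ 111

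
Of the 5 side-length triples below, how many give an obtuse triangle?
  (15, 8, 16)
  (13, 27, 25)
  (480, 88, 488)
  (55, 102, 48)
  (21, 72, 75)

(15,8,16): 8²+15² = 289 > 256 = 16² → acute
(13,27,25): 13²+25² = 794 > 729 = 27² → acute
(480,88,488): 88²+480² = 238144 = 488² → right
(55,102,48): 48²+55² = 5329 < 10404 = 102² → obtuse
(21,72,75): 21²+72² = 5625 = 75² → right
1 of the 5 is obtuse.

1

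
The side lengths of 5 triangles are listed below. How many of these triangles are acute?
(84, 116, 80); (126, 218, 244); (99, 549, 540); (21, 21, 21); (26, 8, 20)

(84,116,80): 80²+84² = 13456 = 116² → right
(126,218,244): 126²+218² = 63400 > 59536 = 244² → acute
(99,549,540): 99²+540² = 301401 = 549² → right
(21,21,21): 21²+21² = 882 > 441 = 21² → acute
(26,8,20): 8²+20² = 464 < 676 = 26² → obtuse
2 of the 5 are acute.

2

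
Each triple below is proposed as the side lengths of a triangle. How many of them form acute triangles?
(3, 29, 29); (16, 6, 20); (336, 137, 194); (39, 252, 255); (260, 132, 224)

(3,29,29): 3²+29² = 850 > 841 = 29² → acute
(16,6,20): 6²+16² = 292 < 400 = 20² → obtuse
(336,137,194): 137+194 ≤ 336, not a triangle
(39,252,255): 39²+252² = 65025 = 255² → right
(260,132,224): 132²+224² = 67600 = 260² → right
1 of the 5 is acute.

1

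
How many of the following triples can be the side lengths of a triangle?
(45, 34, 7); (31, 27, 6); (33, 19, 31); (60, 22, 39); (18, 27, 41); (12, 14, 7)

5

(7,34,45): 7+34 ≤ 45 → not valid
(6,27,31): 6+27 > 31 → valid
(19,31,33): 19+31 > 33 → valid
(22,39,60): 22+39 > 60 → valid
(18,27,41): 18+27 > 41 → valid
(7,12,14): 7+12 > 14 → valid
5 of the 6 triples form a triangle.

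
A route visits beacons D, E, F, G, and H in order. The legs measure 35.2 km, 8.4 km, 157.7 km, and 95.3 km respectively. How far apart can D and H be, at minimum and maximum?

18.8 ≤ DH ≤ 296.6 km

The maximum is all hops collinear in one direction: 35.2 + 8.4 + 157.7 + 95.3 = 296.6.
The longest hop is 157.7; the others sum to 138.9. Folding the others back against it leaves at least 157.7 − 138.9 = 18.8.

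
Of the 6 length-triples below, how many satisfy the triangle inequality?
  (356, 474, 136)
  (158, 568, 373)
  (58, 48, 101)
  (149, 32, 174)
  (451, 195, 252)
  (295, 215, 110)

4

(136,356,474): 136+356 > 474 → valid
(158,373,568): 158+373 ≤ 568 → not valid
(48,58,101): 48+58 > 101 → valid
(32,149,174): 32+149 > 174 → valid
(195,252,451): 195+252 ≤ 451 → not valid
(110,215,295): 110+215 > 295 → valid
4 of the 6 triples form a triangle.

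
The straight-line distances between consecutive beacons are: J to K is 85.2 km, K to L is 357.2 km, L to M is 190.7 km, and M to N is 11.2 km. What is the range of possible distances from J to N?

70.1 ≤ JN ≤ 644.3 km

The maximum is all hops collinear in one direction: 85.2 + 357.2 + 190.7 + 11.2 = 644.3.
The longest hop is 357.2; the others sum to 287.1. Folding the others back against it leaves at least 357.2 − 287.1 = 70.1.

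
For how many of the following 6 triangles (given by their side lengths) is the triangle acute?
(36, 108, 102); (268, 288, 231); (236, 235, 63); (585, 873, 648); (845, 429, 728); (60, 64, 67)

(36,108,102): 36²+102² = 11700 > 11664 = 108² → acute
(268,288,231): 231²+268² = 125185 > 82944 = 288² → acute
(236,235,63): 63²+235² = 59194 > 55696 = 236² → acute
(585,873,648): 585²+648² = 762129 = 873² → right
(845,429,728): 429²+728² = 714025 = 845² → right
(60,64,67): 60²+64² = 7696 > 4489 = 67² → acute
4 of the 6 are acute.

4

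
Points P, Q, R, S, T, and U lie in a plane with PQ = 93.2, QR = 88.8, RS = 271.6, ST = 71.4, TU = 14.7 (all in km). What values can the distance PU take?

The maximum is all hops collinear in one direction: 93.2 + 88.8 + 271.6 + 71.4 + 14.7 = 539.7.
The longest hop is 271.6; the others sum to 268.1. Folding the others back against it leaves at least 271.6 − 268.1 = 3.5.

3.5 ≤ PU ≤ 539.7 km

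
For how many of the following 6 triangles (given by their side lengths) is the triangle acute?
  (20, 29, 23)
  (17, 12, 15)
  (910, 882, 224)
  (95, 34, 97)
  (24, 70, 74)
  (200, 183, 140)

4

(20,29,23): 20²+23² = 929 > 841 = 29² → acute
(17,12,15): 12²+15² = 369 > 289 = 17² → acute
(910,882,224): 224²+882² = 828100 = 910² → right
(95,34,97): 34²+95² = 10181 > 9409 = 97² → acute
(24,70,74): 24²+70² = 5476 = 74² → right
(200,183,140): 140²+183² = 53089 > 40000 = 200² → acute
4 of the 6 are acute.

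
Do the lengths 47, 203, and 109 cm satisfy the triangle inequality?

The longest side is 203, but the other two sum to only 156.
156 < 203, so the triangle inequality fails.

No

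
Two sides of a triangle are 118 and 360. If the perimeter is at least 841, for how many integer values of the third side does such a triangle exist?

115

Triangle inequality: 242 < x < 478. Perimeter ≥ 841 gives x ≥ 841 − 118 − 360 = 363.
So 363 ≤ x < 478; integers 363 through 477: 115 values.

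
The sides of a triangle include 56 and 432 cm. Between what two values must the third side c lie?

376 < c < 488 (cm)

By the triangle inequality, c must be less than 56 + 432 = 488 and greater than |56 − 432| = 376.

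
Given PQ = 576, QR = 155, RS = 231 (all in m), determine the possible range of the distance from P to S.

190 ≤ PS ≤ 962 m

The maximum is all hops collinear in one direction: 576 + 155 + 231 = 962.
The longest hop is 576; the others sum to 386. Folding the others back against it leaves at least 576 − 386 = 190.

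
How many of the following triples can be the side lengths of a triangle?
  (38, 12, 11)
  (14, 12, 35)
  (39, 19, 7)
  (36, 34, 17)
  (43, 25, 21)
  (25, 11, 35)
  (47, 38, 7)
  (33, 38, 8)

(11,12,38): 11+12 ≤ 38 → not valid
(12,14,35): 12+14 ≤ 35 → not valid
(7,19,39): 7+19 ≤ 39 → not valid
(17,34,36): 17+34 > 36 → valid
(21,25,43): 21+25 > 43 → valid
(11,25,35): 11+25 > 35 → valid
(7,38,47): 7+38 ≤ 47 → not valid
(8,33,38): 8+33 > 38 → valid
4 of the 8 triples form a triangle.

4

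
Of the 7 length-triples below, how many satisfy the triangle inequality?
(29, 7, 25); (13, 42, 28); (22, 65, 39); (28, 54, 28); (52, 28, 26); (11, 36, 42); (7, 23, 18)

(7,25,29): 7+25 > 29 → valid
(13,28,42): 13+28 ≤ 42 → not valid
(22,39,65): 22+39 ≤ 65 → not valid
(28,28,54): 28+28 > 54 → valid
(26,28,52): 26+28 > 52 → valid
(11,36,42): 11+36 > 42 → valid
(7,18,23): 7+18 > 23 → valid
5 of the 7 triples form a triangle.

5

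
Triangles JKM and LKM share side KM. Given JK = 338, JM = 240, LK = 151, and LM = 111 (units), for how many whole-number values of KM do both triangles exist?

163

From triangle JKM: 98 < KM < 578.
From triangle LKM: 40 < KM < 262.
Intersection: 98 < KM < 262, so integers 99 through 261: 163 values.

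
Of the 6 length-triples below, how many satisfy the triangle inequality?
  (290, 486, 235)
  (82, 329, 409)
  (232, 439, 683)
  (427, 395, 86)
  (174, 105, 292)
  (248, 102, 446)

(235,290,486): 235+290 > 486 → valid
(82,329,409): 82+329 > 409 → valid
(232,439,683): 232+439 ≤ 683 → not valid
(86,395,427): 86+395 > 427 → valid
(105,174,292): 105+174 ≤ 292 → not valid
(102,248,446): 102+248 ≤ 446 → not valid
3 of the 6 triples form a triangle.

3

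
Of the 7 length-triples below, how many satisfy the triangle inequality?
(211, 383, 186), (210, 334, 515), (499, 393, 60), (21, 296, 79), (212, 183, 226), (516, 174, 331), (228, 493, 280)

4

(186,211,383): 186+211 > 383 → valid
(210,334,515): 210+334 > 515 → valid
(60,393,499): 60+393 ≤ 499 → not valid
(21,79,296): 21+79 ≤ 296 → not valid
(183,212,226): 183+212 > 226 → valid
(174,331,516): 174+331 ≤ 516 → not valid
(228,280,493): 228+280 > 493 → valid
4 of the 7 triples form a triangle.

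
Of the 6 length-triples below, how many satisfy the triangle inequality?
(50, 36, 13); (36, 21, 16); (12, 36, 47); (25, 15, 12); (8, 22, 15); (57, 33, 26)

5

(13,36,50): 13+36 ≤ 50 → not valid
(16,21,36): 16+21 > 36 → valid
(12,36,47): 12+36 > 47 → valid
(12,15,25): 12+15 > 25 → valid
(8,15,22): 8+15 > 22 → valid
(26,33,57): 26+33 > 57 → valid
5 of the 6 triples form a triangle.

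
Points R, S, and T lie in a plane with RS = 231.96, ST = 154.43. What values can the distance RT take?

77.53 ≤ RT ≤ 386.39

By the triangle inequality, |231.96 − 154.43| ≤ RT ≤ 231.96 + 154.43.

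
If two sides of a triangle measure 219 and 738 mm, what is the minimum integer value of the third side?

The third side must be strictly greater than |219 − 738| = 519.
The smallest integer above 519 is 520.

520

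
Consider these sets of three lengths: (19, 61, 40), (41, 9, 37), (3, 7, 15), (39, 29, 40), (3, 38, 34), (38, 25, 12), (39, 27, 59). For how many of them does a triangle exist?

3

(19,40,61): 19+40 ≤ 61 → not valid
(9,37,41): 9+37 > 41 → valid
(3,7,15): 3+7 ≤ 15 → not valid
(29,39,40): 29+39 > 40 → valid
(3,34,38): 3+34 ≤ 38 → not valid
(12,25,38): 12+25 ≤ 38 → not valid
(27,39,59): 27+39 > 59 → valid
3 of the 7 triples form a triangle.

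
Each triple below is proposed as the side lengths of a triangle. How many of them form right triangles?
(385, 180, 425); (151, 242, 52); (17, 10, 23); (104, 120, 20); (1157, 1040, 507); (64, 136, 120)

3

(385,180,425): 180²+385² = 180625 = 425² → right
(151,242,52): 52+151 ≤ 242, not a triangle
(17,10,23): 10²+17² = 389 < 529 = 23² → obtuse
(104,120,20): 20²+104² = 11216 < 14400 = 120² → obtuse
(1157,1040,507): 507²+1040² = 1338649 = 1157² → right
(64,136,120): 64²+120² = 18496 = 136² → right
3 of the 6 are right.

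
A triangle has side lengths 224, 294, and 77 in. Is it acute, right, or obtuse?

obtuse

Compare the square of the longest side to the sum of squares of the other two: 77² + 224² = 56105 < 86436 = 294².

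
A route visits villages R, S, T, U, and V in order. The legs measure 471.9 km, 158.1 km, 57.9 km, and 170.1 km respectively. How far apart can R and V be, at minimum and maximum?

85.8 ≤ RV ≤ 858.0 km

The maximum is all hops collinear in one direction: 471.9 + 158.1 + 57.9 + 170.1 = 858.0.
The longest hop is 471.9; the others sum to 386.1. Folding the others back against it leaves at least 471.9 − 386.1 = 85.8.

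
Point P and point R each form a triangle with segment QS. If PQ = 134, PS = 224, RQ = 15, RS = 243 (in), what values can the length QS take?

From triangle PQS: |134 − 224| < QS < 134 + 224, i.e. 90 < QS < 358.
From triangle RQS: 228 < QS < 258.
Both must hold, so QS lies in the intersection.

228 < QS < 258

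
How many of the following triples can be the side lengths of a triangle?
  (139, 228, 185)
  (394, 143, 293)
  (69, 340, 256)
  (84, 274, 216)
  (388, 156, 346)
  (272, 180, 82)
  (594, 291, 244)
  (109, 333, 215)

4

(139,185,228): 139+185 > 228 → valid
(143,293,394): 143+293 > 394 → valid
(69,256,340): 69+256 ≤ 340 → not valid
(84,216,274): 84+216 > 274 → valid
(156,346,388): 156+346 > 388 → valid
(82,180,272): 82+180 ≤ 272 → not valid
(244,291,594): 244+291 ≤ 594 → not valid
(109,215,333): 109+215 ≤ 333 → not valid
4 of the 8 triples form a triangle.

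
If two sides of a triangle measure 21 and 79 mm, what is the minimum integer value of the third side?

59

The third side must be strictly greater than |21 − 79| = 58.
The smallest integer above 58 is 59.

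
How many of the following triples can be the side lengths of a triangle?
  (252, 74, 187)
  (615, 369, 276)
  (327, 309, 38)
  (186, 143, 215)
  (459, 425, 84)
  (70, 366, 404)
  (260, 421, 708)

(74,187,252): 74+187 > 252 → valid
(276,369,615): 276+369 > 615 → valid
(38,309,327): 38+309 > 327 → valid
(143,186,215): 143+186 > 215 → valid
(84,425,459): 84+425 > 459 → valid
(70,366,404): 70+366 > 404 → valid
(260,421,708): 260+421 ≤ 708 → not valid
6 of the 7 triples form a triangle.

6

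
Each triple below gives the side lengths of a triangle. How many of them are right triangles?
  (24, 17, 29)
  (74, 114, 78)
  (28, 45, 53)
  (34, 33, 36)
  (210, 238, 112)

(24,17,29): 17²+24² = 865 > 841 = 29² → acute
(74,114,78): 74²+78² = 11560 < 12996 = 114² → obtuse
(28,45,53): 28²+45² = 2809 = 53² → right
(34,33,36): 33²+34² = 2245 > 1296 = 36² → acute
(210,238,112): 112²+210² = 56644 = 238² → right
2 of the 5 are right.

2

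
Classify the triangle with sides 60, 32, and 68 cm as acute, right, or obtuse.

Compare the square of the longest side to the sum of squares of the other two: 32² + 60² = 4624 = 68².

right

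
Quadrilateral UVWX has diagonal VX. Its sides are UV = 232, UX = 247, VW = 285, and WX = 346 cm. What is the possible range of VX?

From triangle UVX: |232 − 247| < VX < 232 + 247, i.e. 15 < VX < 479.
From triangle WVX: 61 < VX < 631.
Both must hold, so VX lies in the intersection.

61 < VX < 479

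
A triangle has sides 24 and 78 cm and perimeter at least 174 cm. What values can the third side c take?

72 ≤ c < 102

Triangle inequality alone gives 54 < c < 102.
The perimeter condition gives c ≥ 174 − 24 − 78 = 72.
Intersecting the two: 72 ≤ c < 102.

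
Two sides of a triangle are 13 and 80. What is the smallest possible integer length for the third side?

68

The third side must be strictly greater than |13 − 80| = 67.
The smallest integer above 67 is 68.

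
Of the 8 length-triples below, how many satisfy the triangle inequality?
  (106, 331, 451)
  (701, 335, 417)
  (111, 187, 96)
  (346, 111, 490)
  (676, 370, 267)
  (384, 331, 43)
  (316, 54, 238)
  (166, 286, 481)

(106,331,451): 106+331 ≤ 451 → not valid
(335,417,701): 335+417 > 701 → valid
(96,111,187): 96+111 > 187 → valid
(111,346,490): 111+346 ≤ 490 → not valid
(267,370,676): 267+370 ≤ 676 → not valid
(43,331,384): 43+331 ≤ 384 → not valid
(54,238,316): 54+238 ≤ 316 → not valid
(166,286,481): 166+286 ≤ 481 → not valid
2 of the 8 triples form a triangle.

2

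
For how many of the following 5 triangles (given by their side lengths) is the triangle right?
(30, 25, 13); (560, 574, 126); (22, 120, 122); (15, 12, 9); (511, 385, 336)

(30,25,13): 13²+25² = 794 < 900 = 30² → obtuse
(560,574,126): 126²+560² = 329476 = 574² → right
(22,120,122): 22²+120² = 14884 = 122² → right
(15,12,9): 9²+12² = 225 = 15² → right
(511,385,336): 336²+385² = 261121 = 511² → right
4 of the 5 are right.

4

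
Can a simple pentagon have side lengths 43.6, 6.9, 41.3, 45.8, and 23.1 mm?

A pentagon exists iff every side is shorter than the sum of the others — equivalently, the longest side is less than the sum of the rest.
Longest side 45.8 < 114.9 (sum of the remaining 4), so yes.

Yes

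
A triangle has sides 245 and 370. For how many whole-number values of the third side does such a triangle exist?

The third side lies in the open interval (125, 615).
Integers from 126 to 614 inclusive: 614 − 126 + 1 = 489.

489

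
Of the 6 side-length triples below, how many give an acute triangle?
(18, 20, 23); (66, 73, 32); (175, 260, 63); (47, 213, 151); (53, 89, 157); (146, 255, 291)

3

(18,20,23): 18²+20² = 724 > 529 = 23² → acute
(66,73,32): 32²+66² = 5380 > 5329 = 73² → acute
(175,260,63): 63+175 ≤ 260, not a triangle
(47,213,151): 47+151 ≤ 213, not a triangle
(53,89,157): 53+89 ≤ 157, not a triangle
(146,255,291): 146²+255² = 86341 > 84681 = 291² → acute
3 of the 6 are acute.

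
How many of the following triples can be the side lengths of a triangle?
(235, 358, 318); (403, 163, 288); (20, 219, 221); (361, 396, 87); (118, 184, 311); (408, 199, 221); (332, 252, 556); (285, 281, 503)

(235,318,358): 235+318 > 358 → valid
(163,288,403): 163+288 > 403 → valid
(20,219,221): 20+219 > 221 → valid
(87,361,396): 87+361 > 396 → valid
(118,184,311): 118+184 ≤ 311 → not valid
(199,221,408): 199+221 > 408 → valid
(252,332,556): 252+332 > 556 → valid
(281,285,503): 281+285 > 503 → valid
7 of the 8 triples form a triangle.

7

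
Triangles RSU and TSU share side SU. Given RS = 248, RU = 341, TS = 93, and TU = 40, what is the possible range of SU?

From triangle RSU: |248 − 341| < SU < 248 + 341, i.e. 93 < SU < 589.
From triangle TSU: 53 < SU < 133.
Both must hold, so SU lies in the intersection.

93 < SU < 133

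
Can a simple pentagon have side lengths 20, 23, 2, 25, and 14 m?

Yes

A pentagon exists iff every side is shorter than the sum of the others — equivalently, the longest side is less than the sum of the rest.
Longest side 25 < 59 (sum of the remaining 4), so yes.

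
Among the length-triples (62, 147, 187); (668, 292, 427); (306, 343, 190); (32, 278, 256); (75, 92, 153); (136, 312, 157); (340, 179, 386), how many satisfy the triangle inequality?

(62,147,187): 62+147 > 187 → valid
(292,427,668): 292+427 > 668 → valid
(190,306,343): 190+306 > 343 → valid
(32,256,278): 32+256 > 278 → valid
(75,92,153): 75+92 > 153 → valid
(136,157,312): 136+157 ≤ 312 → not valid
(179,340,386): 179+340 > 386 → valid
6 of the 7 triples form a triangle.

6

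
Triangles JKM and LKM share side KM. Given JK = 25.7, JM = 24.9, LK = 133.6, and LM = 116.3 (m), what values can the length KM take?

17.3 < KM < 50.6

From triangle JKM: |25.7 − 24.9| < KM < 25.7 + 24.9, i.e. 0.8 < KM < 50.6.
From triangle LKM: 17.3 < KM < 249.9.
Both must hold, so KM lies in the intersection.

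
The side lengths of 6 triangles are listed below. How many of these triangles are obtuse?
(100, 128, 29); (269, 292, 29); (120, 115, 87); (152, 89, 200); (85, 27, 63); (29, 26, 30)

4

(100,128,29): 29²+100² = 10841 < 16384 = 128² → obtuse
(269,292,29): 29²+269² = 73202 < 85264 = 292² → obtuse
(120,115,87): 87²+115² = 20794 > 14400 = 120² → acute
(152,89,200): 89²+152² = 31025 < 40000 = 200² → obtuse
(85,27,63): 27²+63² = 4698 < 7225 = 85² → obtuse
(29,26,30): 26²+29² = 1517 > 900 = 30² → acute
4 of the 6 are obtuse.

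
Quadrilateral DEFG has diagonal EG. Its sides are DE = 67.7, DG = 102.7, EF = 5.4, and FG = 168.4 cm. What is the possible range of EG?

163.0 < EG < 170.4

From triangle DEG: |67.7 − 102.7| < EG < 67.7 + 102.7, i.e. 35.0 < EG < 170.4.
From triangle FEG: 163.0 < EG < 173.8.
Both must hold, so EG lies in the intersection.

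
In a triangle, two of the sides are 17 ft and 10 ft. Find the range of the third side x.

7 < x < 27 (ft)

By the triangle inequality, x must be less than 17 + 10 = 27 and greater than |17 − 10| = 7.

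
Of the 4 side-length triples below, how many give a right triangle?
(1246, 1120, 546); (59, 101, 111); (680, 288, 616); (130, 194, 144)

(1246,1120,546): 546²+1120² = 1552516 = 1246² → right
(59,101,111): 59²+101² = 13682 > 12321 = 111² → acute
(680,288,616): 288²+616² = 462400 = 680² → right
(130,194,144): 130²+144² = 37636 = 194² → right
3 of the 4 are right.

3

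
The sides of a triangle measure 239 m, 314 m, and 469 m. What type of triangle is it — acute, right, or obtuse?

Compare the square of the longest side to the sum of squares of the other two: 239² + 314² = 155717 < 219961 = 469².

obtuse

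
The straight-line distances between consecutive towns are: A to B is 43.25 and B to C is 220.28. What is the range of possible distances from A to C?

177.03 ≤ AC ≤ 263.53

By the triangle inequality, |43.25 − 220.28| ≤ AC ≤ 43.25 + 220.28.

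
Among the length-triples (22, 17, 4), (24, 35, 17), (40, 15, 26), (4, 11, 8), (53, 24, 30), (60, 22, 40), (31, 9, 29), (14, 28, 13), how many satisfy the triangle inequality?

(4,17,22): 4+17 ≤ 22 → not valid
(17,24,35): 17+24 > 35 → valid
(15,26,40): 15+26 > 40 → valid
(4,8,11): 4+8 > 11 → valid
(24,30,53): 24+30 > 53 → valid
(22,40,60): 22+40 > 60 → valid
(9,29,31): 9+29 > 31 → valid
(13,14,28): 13+14 ≤ 28 → not valid
6 of the 8 triples form a triangle.

6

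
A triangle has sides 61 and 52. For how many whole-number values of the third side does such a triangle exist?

The third side lies in the open interval (9, 113).
Integers from 10 to 112 inclusive: 112 − 10 + 1 = 103.

103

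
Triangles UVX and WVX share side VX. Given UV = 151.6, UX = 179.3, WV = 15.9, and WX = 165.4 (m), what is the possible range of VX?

149.5 < VX < 181.3

From triangle UVX: |151.6 − 179.3| < VX < 151.6 + 179.3, i.e. 27.7 < VX < 330.9.
From triangle WVX: 149.5 < VX < 181.3.
Both must hold, so VX lies in the intersection.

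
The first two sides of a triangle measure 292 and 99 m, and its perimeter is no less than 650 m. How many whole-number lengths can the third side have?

Triangle inequality: 193 < x < 391. Perimeter ≥ 650 gives x ≥ 650 − 292 − 99 = 259.
So 259 ≤ x < 391; integers 259 through 390: 132 values.

132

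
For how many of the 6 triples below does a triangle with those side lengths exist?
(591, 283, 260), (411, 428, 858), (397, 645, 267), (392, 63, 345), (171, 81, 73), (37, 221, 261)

(260,283,591): 260+283 ≤ 591 → not valid
(411,428,858): 411+428 ≤ 858 → not valid
(267,397,645): 267+397 > 645 → valid
(63,345,392): 63+345 > 392 → valid
(73,81,171): 73+81 ≤ 171 → not valid
(37,221,261): 37+221 ≤ 261 → not valid
2 of the 6 triples form a triangle.

2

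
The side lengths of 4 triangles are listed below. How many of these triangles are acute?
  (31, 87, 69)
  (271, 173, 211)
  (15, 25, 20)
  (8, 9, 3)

1

(31,87,69): 31²+69² = 5722 < 7569 = 87² → obtuse
(271,173,211): 173²+211² = 74450 > 73441 = 271² → acute
(15,25,20): 15²+20² = 625 = 25² → right
(8,9,3): 3²+8² = 73 < 81 = 9² → obtuse
1 of the 4 is acute.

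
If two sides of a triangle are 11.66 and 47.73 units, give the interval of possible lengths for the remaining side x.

By the triangle inequality, x must be less than 11.66 + 47.73 = 59.39 and greater than |11.66 − 47.73| = 36.07.

36.07 < x < 59.39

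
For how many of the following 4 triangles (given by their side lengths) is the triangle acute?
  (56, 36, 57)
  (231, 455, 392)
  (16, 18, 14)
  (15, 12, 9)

2

(56,36,57): 36²+56² = 4432 > 3249 = 57² → acute
(231,455,392): 231²+392² = 207025 = 455² → right
(16,18,14): 14²+16² = 452 > 324 = 18² → acute
(15,12,9): 9²+12² = 225 = 15² → right
2 of the 4 are acute.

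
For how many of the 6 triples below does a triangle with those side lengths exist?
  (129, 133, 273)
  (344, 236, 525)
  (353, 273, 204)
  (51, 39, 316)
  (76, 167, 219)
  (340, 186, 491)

(129,133,273): 129+133 ≤ 273 → not valid
(236,344,525): 236+344 > 525 → valid
(204,273,353): 204+273 > 353 → valid
(39,51,316): 39+51 ≤ 316 → not valid
(76,167,219): 76+167 > 219 → valid
(186,340,491): 186+340 > 491 → valid
4 of the 6 triples form a triangle.

4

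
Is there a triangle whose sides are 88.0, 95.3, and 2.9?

The longest side is 95.3, but the other two sum to only 90.9.
90.9 < 95.3, so the triangle inequality fails.

No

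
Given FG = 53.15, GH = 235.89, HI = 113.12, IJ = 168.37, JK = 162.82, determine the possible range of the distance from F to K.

The maximum is all hops collinear in one direction: 53.15 + 235.89 + 113.12 + 168.37 + 162.82 = 733.35.
The longest hop is 235.89; the others sum to 497.46. Since 235.89 ≤ 497.46, the path can fold back on itself completely, so the minimum distance is 0.

0 ≤ FK ≤ 733.35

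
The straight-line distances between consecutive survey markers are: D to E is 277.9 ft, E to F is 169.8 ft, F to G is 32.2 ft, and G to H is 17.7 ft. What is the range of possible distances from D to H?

The maximum is all hops collinear in one direction: 277.9 + 169.8 + 32.2 + 17.7 = 497.6.
The longest hop is 277.9; the others sum to 219.7. Folding the others back against it leaves at least 277.9 − 219.7 = 58.2.

58.2 ≤ DH ≤ 497.6 ft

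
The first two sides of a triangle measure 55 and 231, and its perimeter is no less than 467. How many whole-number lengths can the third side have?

Triangle inequality: 176 < x < 286. Perimeter ≥ 467 gives x ≥ 467 − 55 − 231 = 181.
So 181 ≤ x < 286; integers 181 through 285: 105 values.

105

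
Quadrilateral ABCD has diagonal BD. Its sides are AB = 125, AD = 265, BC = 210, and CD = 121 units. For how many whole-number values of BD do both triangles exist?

From triangle ABD: 140 < BD < 390.
From triangle CBD: 89 < BD < 331.
Intersection: 140 < BD < 331, so integers 141 through 330: 190 values.

190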